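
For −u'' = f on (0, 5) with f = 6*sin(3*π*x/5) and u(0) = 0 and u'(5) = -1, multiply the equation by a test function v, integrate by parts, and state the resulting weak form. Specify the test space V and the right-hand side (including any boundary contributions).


V = {v ∈ H^1(0, 5) : v(0) = 0} (test functions vanish at x = 0 where u is specified); weak form: ∫_0^5 u'v' dx = ∫_0^5 (6*sin(3*π*x/5)) v dx − v(5) for all v ∈ V.

Multiply both sides by a test function v and integrate from 0 to 5:
  ∫_0^5 −u''(x) v(x) dx = ∫_0^5 f(x) v(x) dx.
Integrate the LHS by parts once:
  ∫_0^5 −u'' v dx = −[u'(x) v(x)]_0^5 + ∫_0^5 u'(x) v'(x) dx.
Thus ∫_0^5 u'(x) v'(x) dx = ∫_0^5 f(x) v(x) dx + [u'(x) v(x)]_0^5.
Choose V so that boundary terms are either known or forced to vanish.
Mixed BC: u(0) = 0 (Dirichlet) and u'(5) = -1 (Neumann). Define V = {v ∈ H^1(0, 5) : v(0) = 0}. Then [u' v]_0^5 = u'(5)·v(5) − u'(0)·0 = − v(5).
Weak formulation: find u (satisfying any essential BC) such that ∫_0^5 u'(x) v'(x) dx = ∫_0^5 f v dx − v(5) for all v ∈ V (Dirichlet at 0 absorbed into V; Neumann datum at x = 5 contributes the boundary term).
Substituting f(x) = 6*sin(3*π*x/5), the right-hand side is ∫_0^5 (6*sin(3*π*x/5)) v dx − v(5).


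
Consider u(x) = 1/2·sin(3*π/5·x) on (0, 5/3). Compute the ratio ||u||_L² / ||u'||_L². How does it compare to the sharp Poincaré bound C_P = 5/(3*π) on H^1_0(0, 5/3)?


||u||_L² / ||u'||_L² = 5/(3*π) = C_P.

u(x) = 1/2·sin(3*π/5·x), so u'(x) = 3*π*cos(3*π*x/5)/10.
Writing u(x) = A·sin(kπx/L) with A = 1/2 and k = 1, use ∫_0^L sin²(kπx/L) dx = L/2 and ∫_0^L cos²(kπx/L) dx = L/2.
u² = 1/4·sin²(3*π/5·x) and (u')² = 9*π^2/100·cos²(3*π/5·x), and each of sin², cos² integrates to L/2 = 5/6 over (0, 5/3).
∫_0^5/3 u² dx = 5/24, so ||u||_L² = sqrt(30)/12.
∫_0^5/3 (u')² dx = 3*π^2/40, so ||u'||_L² = sqrt(30)*π/20.
Ratio ||u||_L² / ||u'||_L² = 5/(3*π).
Sharp Poincaré constant on H^1_0(0, 5/3) is C_P = L/π = 5/(3*π), achieved by sin(3*π/5·x).
This is the k = 1 eigenfunction (up to amplitude), so the ratio equals the sharp Poincaré constant exactly.


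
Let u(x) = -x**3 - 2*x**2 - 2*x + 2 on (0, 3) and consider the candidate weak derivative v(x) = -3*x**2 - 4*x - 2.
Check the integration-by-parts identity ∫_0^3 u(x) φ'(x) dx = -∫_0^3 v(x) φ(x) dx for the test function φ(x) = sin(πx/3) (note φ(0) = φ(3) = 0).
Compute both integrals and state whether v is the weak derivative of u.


LHS = -324/π^3 + 129/π, RHS = -324/π^3 + 129/π. Yes, v = u' weakly.

u(x) = -x**3 - 2*x**2 - 2*x + 2, classical derivative u'(x) = -3*x**2 - 4*x - 2.
φ(x) = sin(πx/3), so φ'(x) = π*cos(π*x/3)/3.
Note φ(0) = φ(3) = 0, so the boundary term u·φ vanishes.
LHS = ∫_0^3 u(x) φ'(x) dx = ∫_0^3 (-π*x^3*cos(π*x/3)/3 - 2*π*x^2*cos(π*x/3)/3 - 2*π*x*cos(π*x/3)/3 + 2*π*cos(π*x/3)/3) dx. Term by term:
  ∫_0^3 2*π*cos(π*x/3)/3 dx = 0;  ∫_0^3 -2*π*x*cos(π*x/3)/3 dx = 12/π;  ∫_0^3 -2*π*x^2*cos(π*x/3)/3 dx = 36/π;
  ∫_0^3 -π*x^3*cos(π*x/3)/3 dx = -324/π^3 + 81/π.
Sum: 0 + 12/π + 36/π + -324/π^3 + 81/π = -324/π^3 + 129/π.
So LHS = -324/π^3 + 129/π.
∫_0^3 v(x) φ(x) dx = ∫_0^3 (-3*x^2*sin(π*x/3) - 4*x*sin(π*x/3) - 2*sin(π*x/3)) dx. Term by term:
  ∫_0^3 -2*sin(π*x/3) dx = -12/π;  ∫_0^3 -4*x*sin(π*x/3) dx = -36/π;  ∫_0^3 -3*x^2*sin(π*x/3) dx = -81/π + 324/π^3.
Sum: -12/π − 36/π + -81/π + 324/π^3 = -129/π + 324/π^3.
So RHS = -∫_0^3 v(x) φ(x) dx = -324/π^3 + 129/π.
LHS = RHS, so the identity holds for this test φ.
Moreover u is smooth here and v(x) = u'(x) = -3*x**2 - 4*x - 2 pointwise, so the identity holds for every test function. Hence v is the weak derivative of u.


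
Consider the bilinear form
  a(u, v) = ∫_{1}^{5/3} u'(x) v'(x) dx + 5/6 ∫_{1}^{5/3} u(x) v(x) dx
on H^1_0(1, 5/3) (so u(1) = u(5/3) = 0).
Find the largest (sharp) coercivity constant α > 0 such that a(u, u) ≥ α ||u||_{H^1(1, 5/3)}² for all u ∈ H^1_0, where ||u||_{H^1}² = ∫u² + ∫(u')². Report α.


α = (10 + 27*π^2)/(3*(4 + 9*π^2))

Coercivity of a(·,·) on H^1_0(1, 5/3) means a(u, u) ≥ α ||u||_{H^1}² for every u ∈ H^1_0.
The interval has length L = 2/3, and Poincaré/coercivity depend only on L. Here a(u, u) = ∫(u')² + (5/6)·∫u².
Here 0 < c = 5/6 < 1. The condition a(u,u) ≥ α||u||_{H^1}² reads (1−α)∫(u')² ≥ (α−c)∫u². Any admissible α is ≤ 1 (rapidly oscillating u have ∫u²/∫(u')² → 0), and α = 1 would force 0 ≥ (1−c)∫u², impossible since c < 1; so 1−α > 0. By the sharp Poincaré inequality on H^1_0 of an interval of length L, ∫(u')² ≥ (π/L)²∫u² with equality for the first sine mode sin(π(x−x₀)/L) (x₀ the left endpoint), so the inequality holds for all u iff (1−α)(π/L)² ≥ α − c, i.e. α ≤ ((π/L)² + c)/((π/L)² + 1) = (1 + c(L/π)²)/(1 + (L/π)²). With (π/L)² = 9*π^2/4 and c = 5/6, the largest admissible constant is α = ((π/L)² + c)/((π/L)² + 1).
Simplifying, α = (10 + 27*π^2)/(3*(4 + 9*π^2)).


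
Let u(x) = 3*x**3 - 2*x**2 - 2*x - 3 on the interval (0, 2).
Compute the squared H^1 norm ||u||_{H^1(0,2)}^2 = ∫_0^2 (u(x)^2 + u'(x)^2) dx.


||u||_{H^1}^2 = 25946/105

The H^1 norm (squared) on an interval (0, L) is
  ||u||_{H^1}^2 = ∫_0^L u(x)^2 dx + ∫_0^L u'(x)^2 dx.
Compute u'(x) = 9*x**2 - 4*x - 2.
Then u(x)^2 = 9*x**6 - 12*x**5 - 8*x**4 - 10*x**3 + 16*x**2 + 12*x + 9 and u'(x)^2 = 81*x**4 - 72*x**3 - 20*x**2 + 16*x + 4.
Integrate each monomial from 0 to 2 using ∫_0^2 c·x^n dx = c·2^(n+1)/(n+1):
  ∫_0^2 u(x)^2 dx = ∫_0^2 (9*x^6 - 12*x^5 - 8*x^4 - 10*x^3 + 16*x^2 + 12*x + 9) dx. Term by term:
    ∫_0^2 9*x^6 dx = 1152/7;  ∫_0^2 -12*x^5 dx = -128;  ∫_0^2 -8*x^4 dx = -256/5;
    ∫_0^2 -10*x^3 dx = -40;  ∫_0^2 16*x^2 dx = 128/3;  ∫_0^2 12*x dx = 24;
    ∫_0^2 9 dx = 18.
  Sum: 1152/7 − 128 − 256/5 − 40 + 128/3 + 24 + 18 = 3154/105.
  ∫_0^2 u'(x)^2 dx = ∫_0^2 (81*x^4 - 72*x^3 - 20*x^2 + 16*x + 4) dx. Term by term:
    ∫_0^2 81*x^4 dx = 2592/5;  ∫_0^2 -72*x^3 dx = -288;  ∫_0^2 -20*x^2 dx = -160/3;
    ∫_0^2 16*x dx = 32;  ∫_0^2 4 dx = 8.
  Sum: 2592/5 − 288 − 160/3 + 32 + 8 = 3256/15.
Adding: ||u||_{H^1}^2 = 3154/105 + 3256/15 = 25946/105.


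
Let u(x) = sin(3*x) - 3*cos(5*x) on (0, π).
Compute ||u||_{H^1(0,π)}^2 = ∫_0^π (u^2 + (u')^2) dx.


||u||_{H^1(0,π)}^2 = 122*π

u'(x) = 15*sin(5*x) + 3*cos(3*x).
Expand u² and (u')² and integrate term by term on (0, π), using: for integers n ≥ 1, ∫_0^π sin²(nx) dx = ∫_0^π cos²(nx) dx = π/2; for n ≠ n', ∫_0^π sin(nx)sin(n'x) dx = ∫_0^π cos(nx)cos(n'x) dx = 0; and by product-to-sum, ∫_0^π sin(nx)cos(n'x) dx = ½∫_0^π [sin((n+n')x) + sin((n−n')x)] dx, which is 0 when n+n' is even and 2n/(n²−n'²) when n+n' is odd (it need not vanish on (0, π)).
  u² squared terms: (-3)²·∫cos(5x)² dx = 9·π/2 = 9*π/2;  (1)²·∫sin(3x)² dx = 1·π/2 = π/2.
  u² cross terms: 2·(-3)·(1)·∫cos(5x)·sin(3x) dx = -6·(0) = 0.
  So ∫_0^π u² dx = 9*π/2 + π/2 + 0 = 5*π.
  (u')² squared terms: (3)²·∫cos(3x)² dx = 9·π/2 = 9*π/2;  (15)²·∫sin(5x)² dx = 225·π/2 = 225*π/2.
  (u')² cross terms: 2·(3)·(15)·∫cos(3x)·sin(5x) dx = 90·(0) = 0.
  So ∫_0^π (u')² dx = 9*π/2 + 225*π/2 + 0 = 117*π.
||u||_{H^1}^2 = (5*π) + (117*π) = 122*π.


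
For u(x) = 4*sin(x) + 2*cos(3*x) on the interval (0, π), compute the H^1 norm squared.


||u||_{H^1(0,π)}^2 = 36*π

u'(x) = -6*sin(3*x) + 4*cos(x).
Expand u² and (u')² and integrate term by term on (0, π), using: for integers n ≥ 1, ∫_0^π sin²(nx) dx = ∫_0^π cos²(nx) dx = π/2; for n ≠ n', ∫_0^π sin(nx)sin(n'x) dx = ∫_0^π cos(nx)cos(n'x) dx = 0; and by product-to-sum, ∫_0^π sin(nx)cos(n'x) dx = ½∫_0^π [sin((n+n')x) + sin((n−n')x)] dx, which is 0 when n+n' is even and 2n/(n²−n'²) when n+n' is odd (it need not vanish on (0, π)).
  u² squared terms: (2)²·∫cos(3x)² dx = 4·π/2 = 2*π;  (4)²·∫sin(x)² dx = 16·π/2 = 8*π.
  u² cross terms: 2·(2)·(4)·∫cos(3x)·sin(x) dx = 16·(0) = 0.
  So ∫_0^π u² dx = 2*π + 8*π + 0 = 10*π.
  (u')² squared terms: (-6)²·∫sin(3x)² dx = 36·π/2 = 18*π;  (4)²·∫cos(x)² dx = 16·π/2 = 8*π.
  (u')² cross terms: 2·(-6)·(4)·∫sin(3x)·cos(x) dx = -48·(0) = 0.
  So ∫_0^π (u')² dx = 18*π + 8*π + 0 = 26*π.
||u||_{H^1}^2 = (10*π) + (26*π) = 36*π.


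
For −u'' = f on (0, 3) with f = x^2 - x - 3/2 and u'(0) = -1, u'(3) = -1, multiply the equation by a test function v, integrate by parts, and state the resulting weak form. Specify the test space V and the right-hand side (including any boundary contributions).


V = H^1(0, 3) (v unrestricted at boundary; u is determined up to an additive constant); weak form: ∫_0^3 u'v' dx = ∫_0^3 (x^2 - x - 3/2) v dx − v(3) + v(0) for all v ∈ V.

Multiply both sides by a test function v and integrate from 0 to 3:
  ∫_0^3 −u''(x) v(x) dx = ∫_0^3 f(x) v(x) dx.
Integrate the LHS by parts once:
  ∫_0^3 −u'' v dx = −[u'(x) v(x)]_0^3 + ∫_0^3 u'(x) v'(x) dx.
Thus ∫_0^3 u'(x) v'(x) dx = ∫_0^3 f(x) v(x) dx + [u'(x) v(x)]_0^3.
Choose V so that boundary terms are either known or forced to vanish.
u has inhomogeneous Neumann u'(0) = -1, u'(3) = -1. [u' v]_0^3 = (-1)·v(3) − (-1)·v(0) = − v(3) + v(0). Take V = H^1(0, 3); boundary term becomes part of RHS.
Weak formulation: find u (satisfying any essential BC) such that ∫_0^3 u'(x) v'(x) dx = ∫_0^3 f v dx − v(3) + v(0) for all v ∈ V (Neumann data are natural BCs: they enter the RHS as boundary terms).
Substituting f(x) = x^2 - x - 3/2, the right-hand side is ∫_0^3 (x^2 - x - 3/2) v dx − v(3) + v(0).
Compatibility check (pure Neumann): taking v ≡ 1 ∈ V gives 0 = ∫_0^3 f dx + (-1) − (-1), i.e. ∫_0^3 f dx must equal u'(0) − u'(3) = 0. Indeed ∫_0^3 (x^2 - x - 3/2) dx = 0, so the data are compatible. The solution is then unique only up to an additive constant (fix it e.g. by requiring ∫_0^3 u dx = 0).


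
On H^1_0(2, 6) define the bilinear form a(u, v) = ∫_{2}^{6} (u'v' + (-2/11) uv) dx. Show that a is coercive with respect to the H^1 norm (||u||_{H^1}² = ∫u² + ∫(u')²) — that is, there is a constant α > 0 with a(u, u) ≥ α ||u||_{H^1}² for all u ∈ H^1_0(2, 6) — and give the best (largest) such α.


α = (-32/11 + π^2)/(π^2 + 16)

Coercivity of a(·,·) on H^1_0(2, 6) means a(u, u) ≥ α ||u||_{H^1}² for every u ∈ H^1_0.
The interval has length L = 4, and Poincaré/coercivity depend only on L. Here a(u, u) = ∫(u')² + (-2/11)·∫u².
Here c = -2/11 < 0 with |c| < (π/L)² = π^2/16, so coercivity still holds. The condition a(u,u) ≥ α||u||_{H^1}² reads (1−α)∫(u')² ≥ (α−c)∫u². Any admissible α is ≤ 1 (rapidly oscillating u have ∫u²/∫(u')² → 0), and α = 1 would force 0 ≥ (1−c)∫u², impossible since c < 1; so 1−α > 0. By the sharp Poincaré inequality on H^1_0 of an interval of length L, ∫(u')² ≥ (π/L)²∫u² with equality for the first sine mode sin(π(x−x₀)/L) (x₀ the left endpoint), so the inequality holds for all u iff (1−α)(π/L)² ≥ α − c, i.e. α ≤ ((π/L)² + c)/((π/L)² + 1) = (1 + c(L/π)²)/(1 + (L/π)²). (Direct route, valid since c ≤ 0: Poincaré gives c∫u² ≥ c(L/π)²∫(u')², so a(u,u) ≥ (1 + c(L/π)²)∫(u')², while ||u||_{H^1}² ≤ (1 + (L/π)²)∫(u')²; dividing yields the same α.) With (π/L)² = π^2/16 and c = -2/11, the largest admissible constant is α = ((π/L)² + c)/((π/L)² + 1).
Simplifying, α = (-32/11 + π^2)/(π^2 + 16).


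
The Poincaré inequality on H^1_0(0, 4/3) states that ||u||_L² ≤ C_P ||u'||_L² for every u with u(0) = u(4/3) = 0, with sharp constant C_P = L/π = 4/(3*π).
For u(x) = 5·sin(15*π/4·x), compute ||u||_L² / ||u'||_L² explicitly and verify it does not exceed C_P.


||u||_L² / ||u'||_L² = 4/(15*π) < C_P = 4/(3*π).

u(x) = 5·sin(15*π/4·x), so u'(x) = 75*π*cos(15*π*x/4)/4.
Writing u(x) = A·sin(kπx/L) with A = 5 and k = 5, use ∫_0^L sin²(kπx/L) dx = L/2 and ∫_0^L cos²(kπx/L) dx = L/2.
u² = 25·sin²(15*π/4·x) and (u')² = 5625*π^2/16·cos²(15*π/4·x), and each of sin², cos² integrates to L/2 = 2/3 over (0, 4/3).
∫_0^4/3 u² dx = 50/3, so ||u||_L² = 5*sqrt(6)/3.
∫_0^4/3 (u')² dx = 1875*π^2/8, so ||u'||_L² = 25*sqrt(6)*π/4.
Ratio ||u||_L² / ||u'||_L² = 4/(15*π).
Sharp Poincaré constant on H^1_0(0, 4/3) is C_P = L/π = 4/(3*π), achieved by sin(3*π/4·x).
This is the k = 5 harmonic; the ratio L/(kπ) is strictly less than C_P = L/π, consistent with the sharp inequality ||u||_L² ≤ C_P ||u'||_L².


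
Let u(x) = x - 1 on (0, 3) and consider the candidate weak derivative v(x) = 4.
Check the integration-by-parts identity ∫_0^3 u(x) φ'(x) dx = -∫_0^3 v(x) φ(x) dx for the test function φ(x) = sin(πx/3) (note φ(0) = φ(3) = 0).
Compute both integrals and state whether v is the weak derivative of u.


LHS = -6/π, RHS = -24/π. No, v is not the weak derivative of u.

u(x) = x - 1, classical derivative u'(x) = 1.
φ(x) = sin(πx/3), so φ'(x) = π*cos(π*x/3)/3.
Note φ(0) = φ(3) = 0, so the boundary term u·φ vanishes.
LHS = ∫_0^3 u(x) φ'(x) dx = ∫_0^3 (π*x*cos(π*x/3)/3 - π*cos(π*x/3)/3) dx. Term by term:
  ∫_0^3 -π*cos(π*x/3)/3 dx = 0;  ∫_0^3 π*x*cos(π*x/3)/3 dx = -6/π.
Sum: 0 − 6/π = -6/π.
So LHS = -6/π.
∫_0^3 v(x) φ(x) dx = ∫_0^3 (4*sin(π*x/3)) dx. Term by term:
  ∫_0^3 4*sin(π*x/3) dx = 24/π.
So RHS = -∫_0^3 v(x) φ(x) dx = -24/π.
LHS − RHS = 18/π ≠ 0, so the identity fails.
(For a valid weak derivative the identity must hold for EVERY test function, in particular this one. The failure shows v is NOT the weak derivative of u.)
Correct weak derivative would be u'(x) = 1.


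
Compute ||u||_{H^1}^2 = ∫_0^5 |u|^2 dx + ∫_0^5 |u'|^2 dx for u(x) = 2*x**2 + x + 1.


||u||_{H^1}^2 = 4135

The H^1 norm (squared) on an interval (0, L) is
  ||u||_{H^1}^2 = ∫_0^L u(x)^2 dx + ∫_0^L u'(x)^2 dx.
Compute u'(x) = 4*x + 1.
Then u(x)^2 = 4*x**4 + 4*x**3 + 5*x**2 + 2*x + 1 and u'(x)^2 = 16*x**2 + 8*x + 1.
Integrate each monomial from 0 to 5 using ∫_0^5 c·x^n dx = c·5^(n+1)/(n+1):
  ∫_0^5 u(x)^2 dx = ∫_0^5 (4*x^4 + 4*x^3 + 5*x^2 + 2*x + 1) dx. Term by term:
    ∫_0^5 4*x^4 dx = 2500;  ∫_0^5 4*x^3 dx = 625;  ∫_0^5 5*x^2 dx = 625/3;
    ∫_0^5 2*x dx = 25;  ∫_0^5 1 dx = 5.
  Sum: 2500 + 625 + 625/3 + 25 + 5 = 10090/3.
  ∫_0^5 u'(x)^2 dx = ∫_0^5 (16*x^2 + 8*x + 1) dx. Term by term:
    ∫_0^5 16*x^2 dx = 2000/3;  ∫_0^5 8*x dx = 100;  ∫_0^5 1 dx = 5.
  Sum: 2000/3 + 100 + 5 = 2315/3.
Adding: ||u||_{H^1}^2 = 10090/3 + 2315/3 = 4135.


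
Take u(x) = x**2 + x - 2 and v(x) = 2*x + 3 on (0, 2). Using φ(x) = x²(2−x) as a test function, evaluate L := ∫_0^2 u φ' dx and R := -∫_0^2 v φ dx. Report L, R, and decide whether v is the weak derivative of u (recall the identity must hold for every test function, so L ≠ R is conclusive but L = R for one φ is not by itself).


LHS = -68/15, RHS = -36/5. No, v is not the weak derivative of u.

u(x) = x**2 + x - 2, classical derivative u'(x) = 2*x + 1.
φ(x) = x²(2−x), so φ'(x) = x*(4 - 3*x).
Note φ(0) = φ(2) = 0, so the boundary term u·φ vanishes.
LHS = ∫_0^2 u(x) φ'(x) dx = ∫_0^2 (-3*x^4 + x^3 + 10*x^2 - 8*x) dx. Term by term:
  ∫_0^2 -3*x^4 dx = -96/5;  ∫_0^2 x^3 dx = 4;  ∫_0^2 10*x^2 dx = 80/3;
  ∫_0^2 -8*x dx = -16.
Sum: -96/5 + 4 + 80/3 − 16 = -68/15.
So LHS = -68/15.
∫_0^2 v(x) φ(x) dx = ∫_0^2 (-2*x^4 + x^3 + 6*x^2) dx. Term by term:
  ∫_0^2 -2*x^4 dx = -64/5;  ∫_0^2 x^3 dx = 4;  ∫_0^2 6*x^2 dx = 16.
Sum: -64/5 + 4 + 16 = 36/5.
So RHS = -∫_0^2 v(x) φ(x) dx = -36/5.
LHS − RHS = 8/3 ≠ 0, so the identity fails.
(For a valid weak derivative the identity must hold for EVERY test function, in particular this one. The failure shows v is NOT the weak derivative of u.)
Correct weak derivative would be u'(x) = 2*x + 1.


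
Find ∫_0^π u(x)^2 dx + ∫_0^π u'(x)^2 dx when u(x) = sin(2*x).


||u||_{H^1(0,π)}^2 = 5*π/2

u'(x) = 2*cos(2*x).
Expand u² and (u')² and integrate term by term on (0, π), using: for integers n ≥ 1, ∫_0^π sin²(nx) dx = ∫_0^π cos²(nx) dx = π/2; for n ≠ n', ∫_0^π sin(nx)sin(n'x) dx = ∫_0^π cos(nx)cos(n'x) dx = 0; and by product-to-sum, ∫_0^π sin(nx)cos(n'x) dx = ½∫_0^π [sin((n+n')x) + sin((n−n')x)] dx, which is 0 when n+n' is even and 2n/(n²−n'²) when n+n' is odd (it need not vanish on (0, π)).
  u² squared terms: (1)²·∫sin(2x)² dx = 1·π/2 = π/2.
  So ∫_0^π u² dx = π/2.
  (u')² squared terms: (2)²·∫cos(2x)² dx = 4·π/2 = 2*π.
  So ∫_0^π (u')² dx = 2*π.
||u||_{H^1}^2 = (π/2) + (2*π) = 5*π/2.


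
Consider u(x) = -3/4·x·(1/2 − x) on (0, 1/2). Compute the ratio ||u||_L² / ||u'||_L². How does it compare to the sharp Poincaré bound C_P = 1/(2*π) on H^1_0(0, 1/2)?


||u||_L² / ||u'||_L² = sqrt(10)/20 < C_P = 1/(2*π).

u(x) = -3/4·x·(1/2 − x), so u'(x) = 3*x/2 - 3/8.
u(x) = -3/4·x·(1/2 − x) vanishes at x = 0 and x = 1/2, so u ∈ H^1_0(0, 1/2). Differentiate via the product rule and integrate the resulting polynomials term by term.
  ∫_0^1/2 u² dx = ∫_0^1/2 (9*x^4/16 - 9*x^3/16 + 9*x^2/64) dx. Term by term:
    ∫_0^1/2 9*x^4/16 dx = 9/2560;  ∫_0^1/2 -9*x^3/16 dx = -9/1024;  ∫_0^1/2 9*x^2/64 dx = 3/512.
  Sum: 9/2560 − 9/1024 + 3/512 = 3/5120.
  ∫_0^1/2 (u')² dx = ∫_0^1/2 (9*x^2/4 - 9*x/8 + 9/64) dx. Term by term:
    ∫_0^1/2 9*x^2/4 dx = 3/32;  ∫_0^1/2 -9*x/8 dx = -9/64;  ∫_0^1/2 9/64 dx = 9/128.
  Sum: 3/32 − 9/64 + 9/128 = 3/128.
∫_0^1/2 u² dx = 3/5120, so ||u||_L² = sqrt(15)/160.
∫_0^1/2 (u')² dx = 3/128, so ||u'||_L² = sqrt(6)/16.
Ratio ||u||_L² / ||u'||_L² = sqrt(10)/20.
Sharp Poincaré constant on H^1_0(0, 1/2) is C_P = L/π = 1/(2*π), achieved by sin(2*π·x).
A polynomial bump cannot attain the sharp Poincaré constant (only the first sine eigenfunction does), so the ratio is strictly less than C_P, consistent with ||u||_L² ≤ C_P ||u'||_L².


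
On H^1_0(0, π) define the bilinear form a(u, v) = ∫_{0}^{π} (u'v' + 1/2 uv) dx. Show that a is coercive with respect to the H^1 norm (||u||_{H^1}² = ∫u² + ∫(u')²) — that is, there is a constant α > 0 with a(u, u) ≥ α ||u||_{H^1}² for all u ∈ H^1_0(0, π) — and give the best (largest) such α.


α = 3/4

Coercivity of a(·,·) on H^1_0(0, π) means a(u, u) ≥ α ||u||_{H^1}² for every u ∈ H^1_0.
The interval has length L = π, and Poincaré/coercivity depend only on L. Here a(u, u) = ∫(u')² + (1/2)·∫u².
Here 0 < c = 1/2 < 1. The condition a(u,u) ≥ α||u||_{H^1}² reads (1−α)∫(u')² ≥ (α−c)∫u². Any admissible α is ≤ 1 (rapidly oscillating u have ∫u²/∫(u')² → 0), and α = 1 would force 0 ≥ (1−c)∫u², impossible since c < 1; so 1−α > 0. By the sharp Poincaré inequality on H^1_0 of an interval of length L, ∫(u')² ≥ (π/L)²∫u² with equality for the first sine mode sin(π(x−x₀)/L) (x₀ the left endpoint), so the inequality holds for all u iff (1−α)(π/L)² ≥ α − c, i.e. α ≤ ((π/L)² + c)/((π/L)² + 1) = (1 + c(L/π)²)/(1 + (L/π)²). With (π/L)² = 1 and c = 1/2, the largest admissible constant is α = ((π/L)² + c)/((π/L)² + 1).
Simplifying, α = 3/4.


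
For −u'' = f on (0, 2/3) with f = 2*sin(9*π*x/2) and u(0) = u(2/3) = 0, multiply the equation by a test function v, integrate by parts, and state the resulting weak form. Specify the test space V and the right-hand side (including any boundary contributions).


V = H^1_0(0, 2/3) (so v(0) = v(2/3) = 0); weak form: ∫_0^2/3 u'v' dx = ∫_0^2/3 (2*sin(9*π*x/2)) v dx for all v ∈ V.

Multiply both sides by a test function v and integrate from 0 to 2/3:
  ∫_0^2/3 −u''(x) v(x) dx = ∫_0^2/3 f(x) v(x) dx.
Integrate the LHS by parts once:
  ∫_0^2/3 −u'' v dx = −[u'(x) v(x)]_0^2/3 + ∫_0^2/3 u'(x) v'(x) dx.
Thus ∫_0^2/3 u'(x) v'(x) dx = ∫_0^2/3 f(x) v(x) dx + [u'(x) v(x)]_0^2/3.
Choose V so that boundary terms are either known or forced to vanish.
u is Dirichlet: u(0) = u(2/3) = 0. Let V = H^1_0(0, 2/3); then v(0) = v(2/3) = 0, and [u' v]_0^2/3 = 0.
Weak formulation: find u (satisfying any essential BC) such that ∫_0^2/3 u'(x) v'(x) dx = ∫_0^2/3 f v dx for all v ∈ V.
Substituting f(x) = 2*sin(9*π*x/2), the right-hand side is ∫_0^2/3 (2*sin(9*π*x/2)) v dx.


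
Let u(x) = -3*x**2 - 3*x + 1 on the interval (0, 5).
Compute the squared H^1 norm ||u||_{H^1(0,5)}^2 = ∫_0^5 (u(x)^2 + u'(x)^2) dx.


||u||_{H^1}^2 = 20975/2

The H^1 norm (squared) on an interval (0, L) is
  ||u||_{H^1}^2 = ∫_0^L u(x)^2 dx + ∫_0^L u'(x)^2 dx.
Compute u'(x) = -6*x - 3.
Then u(x)^2 = 9*x**4 + 18*x**3 + 3*x**2 - 6*x + 1 and u'(x)^2 = 36*x**2 + 36*x + 9.
Integrate each monomial from 0 to 5 using ∫_0^5 c·x^n dx = c·5^(n+1)/(n+1):
  ∫_0^5 u(x)^2 dx = ∫_0^5 (9*x^4 + 18*x^3 + 3*x^2 - 6*x + 1) dx. Term by term:
    ∫_0^5 9*x^4 dx = 5625;  ∫_0^5 18*x^3 dx = 5625/2;  ∫_0^5 3*x^2 dx = 125;
    ∫_0^5 -6*x dx = -75;  ∫_0^5 1 dx = 5.
  Sum: 5625 + 5625/2 + 125 − 75 + 5 = 16985/2.
  ∫_0^5 u'(x)^2 dx = ∫_0^5 (36*x^2 + 36*x + 9) dx. Term by term:
    ∫_0^5 36*x^2 dx = 1500;  ∫_0^5 36*x dx = 450;  ∫_0^5 9 dx = 45.
  Sum: 1500 + 450 + 45 = 1995.
Adding: ||u||_{H^1}^2 = 16985/2 + 1995 = 20975/2.


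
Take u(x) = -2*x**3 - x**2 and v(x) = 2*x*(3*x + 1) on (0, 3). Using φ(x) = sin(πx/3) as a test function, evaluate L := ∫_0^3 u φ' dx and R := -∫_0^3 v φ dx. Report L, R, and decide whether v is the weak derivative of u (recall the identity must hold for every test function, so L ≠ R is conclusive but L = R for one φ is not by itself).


LHS = -648/π^3 + 180/π, RHS = -180/π + 648/π^3. No, v is not the weak derivative of u.

u(x) = -2*x**3 - x**2, classical derivative u'(x) = -6*x**2 - 2*x.
φ(x) = sin(πx/3), so φ'(x) = π*cos(π*x/3)/3.
Note φ(0) = φ(3) = 0, so the boundary term u·φ vanishes.
LHS = ∫_0^3 u(x) φ'(x) dx = ∫_0^3 (-2*π*x^3*cos(π*x/3)/3 - π*x^2*cos(π*x/3)/3) dx. Term by term:
  ∫_0^3 -2*π*x^3*cos(π*x/3)/3 dx = -648/π^3 + 162/π;  ∫_0^3 -π*x^2*cos(π*x/3)/3 dx = 18/π.
Sum: -648/π^3 + 162/π + 18/π = -648/π^3 + 180/π.
So LHS = -648/π^3 + 180/π.
∫_0^3 v(x) φ(x) dx = ∫_0^3 (6*x^2*sin(π*x/3) + 2*x*sin(π*x/3)) dx. Term by term:
  ∫_0^3 2*x*sin(π*x/3) dx = 18/π;  ∫_0^3 6*x^2*sin(π*x/3) dx = -648/π^3 + 162/π.
Sum: 18/π + -648/π^3 + 162/π = -648/π^3 + 180/π.
So RHS = -∫_0^3 v(x) φ(x) dx = -180/π + 648/π^3.
LHS − RHS = -1296/π^3 + 360/π ≠ 0, so the identity fails.
(For a valid weak derivative the identity must hold for EVERY test function, in particular this one. The failure shows v is NOT the weak derivative of u.)
Correct weak derivative would be u'(x) = -6*x**2 - 2*x.


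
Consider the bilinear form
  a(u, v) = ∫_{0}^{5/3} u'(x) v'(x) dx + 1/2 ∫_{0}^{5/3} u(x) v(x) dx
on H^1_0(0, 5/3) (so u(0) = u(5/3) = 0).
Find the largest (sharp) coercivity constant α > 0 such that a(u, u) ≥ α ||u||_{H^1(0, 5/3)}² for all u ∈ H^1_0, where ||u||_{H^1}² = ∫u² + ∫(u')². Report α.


α = (25 + 18*π^2)/(2*(25 + 9*π^2))

Coercivity of a(·,·) on H^1_0(0, 5/3) means a(u, u) ≥ α ||u||_{H^1}² for every u ∈ H^1_0.
The interval has length L = 5/3, and Poincaré/coercivity depend only on L. Here a(u, u) = ∫(u')² + (1/2)·∫u².
Here 0 < c = 1/2 < 1. The condition a(u,u) ≥ α||u||_{H^1}² reads (1−α)∫(u')² ≥ (α−c)∫u². Any admissible α is ≤ 1 (rapidly oscillating u have ∫u²/∫(u')² → 0), and α = 1 would force 0 ≥ (1−c)∫u², impossible since c < 1; so 1−α > 0. By the sharp Poincaré inequality on H^1_0 of an interval of length L, ∫(u')² ≥ (π/L)²∫u² with equality for the first sine mode sin(π(x−x₀)/L) (x₀ the left endpoint), so the inequality holds for all u iff (1−α)(π/L)² ≥ α − c, i.e. α ≤ ((π/L)² + c)/((π/L)² + 1) = (1 + c(L/π)²)/(1 + (L/π)²). With (π/L)² = 9*π^2/25 and c = 1/2, the largest admissible constant is α = ((π/L)² + c)/((π/L)² + 1).
Simplifying, α = (25 + 18*π^2)/(2*(25 + 9*π^2)).


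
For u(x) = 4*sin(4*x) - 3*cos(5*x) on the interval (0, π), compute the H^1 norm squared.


||u||_{H^1(0,π)}^2 = 1664/3 + 253*π

u'(x) = 15*sin(5*x) + 16*cos(4*x).
Expand u² and (u')² and integrate term by term on (0, π), using: for integers n ≥ 1, ∫_0^π sin²(nx) dx = ∫_0^π cos²(nx) dx = π/2; for n ≠ n', ∫_0^π sin(nx)sin(n'x) dx = ∫_0^π cos(nx)cos(n'x) dx = 0; and by product-to-sum, ∫_0^π sin(nx)cos(n'x) dx = ½∫_0^π [sin((n+n')x) + sin((n−n')x)] dx, which is 0 when n+n' is even and 2n/(n²−n'²) when n+n' is odd (it need not vanish on (0, π)).
  u² squared terms: (-3)²·∫cos(5x)² dx = 9·π/2 = 9*π/2;  (4)²·∫sin(4x)² dx = 16·π/2 = 8*π.
  u² cross terms: 2·(-3)·(4)·∫cos(5x)·sin(4x) dx = -24·(-8/9) = 64/3.
  So ∫_0^π u² dx = 9*π/2 + 8*π + 64/3 = 64/3 + 25*π/2.
  (u')² squared terms: (15)²·∫sin(5x)² dx = 225·π/2 = 225*π/2;  (16)²·∫cos(4x)² dx = 256·π/2 = 128*π.
  (u')² cross terms: 2·(15)·(16)·∫sin(5x)·cos(4x) dx = 480·(10/9) = 1600/3.
  So ∫_0^π (u')² dx = 225*π/2 + 128*π + 1600/3 = 1600/3 + 481*π/2.
||u||_{H^1}^2 = (64/3 + 25*π/2) + (1600/3 + 481*π/2) = 1664/3 + 253*π.


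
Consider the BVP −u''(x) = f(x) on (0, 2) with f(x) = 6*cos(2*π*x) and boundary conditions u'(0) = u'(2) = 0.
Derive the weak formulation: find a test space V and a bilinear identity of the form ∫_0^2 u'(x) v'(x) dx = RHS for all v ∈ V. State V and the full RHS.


V = H^1(0, 2) (no boundary constraint on v; u is determined up to an additive constant); weak form: ∫_0^2 u'v' dx = ∫_0^2 (6*cos(2*π*x)) v dx for all v ∈ V.

Multiply both sides by a test function v and integrate from 0 to 2:
  ∫_0^2 −u''(x) v(x) dx = ∫_0^2 f(x) v(x) dx.
Integrate the LHS by parts once:
  ∫_0^2 −u'' v dx = −[u'(x) v(x)]_0^2 + ∫_0^2 u'(x) v'(x) dx.
Thus ∫_0^2 u'(x) v'(x) dx = ∫_0^2 f(x) v(x) dx + [u'(x) v(x)]_0^2.
Choose V so that boundary terms are either known or forced to vanish.
u has homogeneous Neumann: u'(0) = u'(2) = 0. So [u' v]_0^2 = 0·v(2) − 0·v(0) = 0 for any v; take V = H^1(0, 2).
Weak formulation: find u (satisfying any essential BC) such that ∫_0^2 u'(x) v'(x) dx = ∫_0^2 f v dx for all v ∈ V (homogeneous Neumann, so boundary terms vanish).
Substituting f(x) = 6*cos(2*π*x), the right-hand side is ∫_0^2 (6*cos(2*π*x)) v dx.
Compatibility check (pure Neumann): taking v ≡ 1 ∈ V gives 0 = ∫_0^2 f dx + (0) − (0), i.e. ∫_0^2 f dx must equal u'(0) − u'(2) = 0. Indeed ∫_0^2 (6*cos(2*π*x)) dx = 0, so the data are compatible. The solution is then unique only up to an additive constant (fix it e.g. by requiring ∫_0^2 u dx = 0).


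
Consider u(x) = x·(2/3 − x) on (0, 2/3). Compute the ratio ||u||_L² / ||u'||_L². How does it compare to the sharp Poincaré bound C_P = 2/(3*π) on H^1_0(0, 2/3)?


||u||_L² / ||u'||_L² = sqrt(10)/15 < C_P = 2/(3*π).

u(x) = x·(2/3 − x), so u'(x) = 2/3 - 2*x.
u(x) = x·(2/3 − x) vanishes at x = 0 and x = 2/3, so u ∈ H^1_0(0, 2/3). Differentiate via the product rule and integrate the resulting polynomials term by term.
  ∫_0^2/3 u² dx = ∫_0^2/3 (x^4 - 4*x^3/3 + 4*x^2/9) dx. Term by term:
    ∫_0^2/3 x^4 dx = 32/1215;  ∫_0^2/3 -4*x^3/3 dx = -16/243;  ∫_0^2/3 4*x^2/9 dx = 32/729.
  Sum: 32/1215 − 16/243 + 32/729 = 16/3645.
  ∫_0^2/3 (u')² dx = ∫_0^2/3 (4*x^2 - 8*x/3 + 4/9) dx. Term by term:
    ∫_0^2/3 4*x^2 dx = 32/81;  ∫_0^2/3 -8*x/3 dx = -16/27;  ∫_0^2/3 4/9 dx = 8/27.
  Sum: 32/81 − 16/27 + 8/27 = 8/81.
∫_0^2/3 u² dx = 16/3645, so ||u||_L² = 4*sqrt(5)/135.
∫_0^2/3 (u')² dx = 8/81, so ||u'||_L² = 2*sqrt(2)/9.
Ratio ||u||_L² / ||u'||_L² = sqrt(10)/15.
Sharp Poincaré constant on H^1_0(0, 2/3) is C_P = L/π = 2/(3*π), achieved by sin(3*π/2·x).
A polynomial bump cannot attain the sharp Poincaré constant (only the first sine eigenfunction does), so the ratio is strictly less than C_P, consistent with ||u||_L² ≤ C_P ||u'||_L².


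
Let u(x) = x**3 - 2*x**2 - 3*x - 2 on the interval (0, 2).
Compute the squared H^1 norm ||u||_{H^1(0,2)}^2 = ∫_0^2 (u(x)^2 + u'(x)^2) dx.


||u||_{H^1}^2 = 9914/105

The H^1 norm (squared) on an interval (0, L) is
  ||u||_{H^1}^2 = ∫_0^L u(x)^2 dx + ∫_0^L u'(x)^2 dx.
Compute u'(x) = 3*x**2 - 4*x - 3.
Then u(x)^2 = x**6 - 4*x**5 - 2*x**4 + 8*x**3 + 17*x**2 + 12*x + 4 and u'(x)^2 = 9*x**4 - 24*x**3 - 2*x**2 + 24*x + 9.
Integrate each monomial from 0 to 2 using ∫_0^2 c·x^n dx = c·2^(n+1)/(n+1):
  ∫_0^2 u(x)^2 dx = ∫_0^2 (x^6 - 4*x^5 - 2*x^4 + 8*x^3 + 17*x^2 + 12*x + 4) dx. Term by term:
    ∫_0^2 x^6 dx = 128/7;  ∫_0^2 -4*x^5 dx = -128/3;  ∫_0^2 -2*x^4 dx = -64/5;
    ∫_0^2 8*x^3 dx = 32;  ∫_0^2 17*x^2 dx = 136/3;  ∫_0^2 12*x dx = 24;
    ∫_0^2 4 dx = 8.
  Sum: 128/7 − 128/3 − 64/5 + 32 + 136/3 + 24 + 8 = 7576/105.
  ∫_0^2 u'(x)^2 dx = ∫_0^2 (9*x^4 - 24*x^3 - 2*x^2 + 24*x + 9) dx. Term by term:
    ∫_0^2 9*x^4 dx = 288/5;  ∫_0^2 -24*x^3 dx = -96;  ∫_0^2 -2*x^2 dx = -16/3;
    ∫_0^2 24*x dx = 48;  ∫_0^2 9 dx = 18.
  Sum: 288/5 − 96 − 16/3 + 48 + 18 = 334/15.
Adding: ||u||_{H^1}^2 = 7576/105 + 334/15 = 9914/105.


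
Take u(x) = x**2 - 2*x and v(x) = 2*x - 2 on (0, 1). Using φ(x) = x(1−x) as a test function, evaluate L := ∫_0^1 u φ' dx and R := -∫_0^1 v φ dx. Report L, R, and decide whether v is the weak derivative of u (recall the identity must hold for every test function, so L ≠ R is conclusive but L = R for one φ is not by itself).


LHS = 1/6, RHS = 1/6. Yes, v = u' weakly.

u(x) = x**2 - 2*x, classical derivative u'(x) = 2*x - 2.
φ(x) = x(1−x), so φ'(x) = 1 - 2*x.
Note φ(0) = φ(1) = 0, so the boundary term u·φ vanishes.
LHS = ∫_0^1 u(x) φ'(x) dx = ∫_0^1 (-2*x^3 + 5*x^2 - 2*x) dx. Term by term:
  ∫_0^1 -2*x^3 dx = -1/2;  ∫_0^1 5*x^2 dx = 5/3;  ∫_0^1 -2*x dx = -1.
Sum: -1/2 + 5/3 − 1 = 1/6.
So LHS = 1/6.
∫_0^1 v(x) φ(x) dx = ∫_0^1 (-2*x^3 + 4*x^2 - 2*x) dx. Term by term:
  ∫_0^1 -2*x^3 dx = -1/2;  ∫_0^1 4*x^2 dx = 4/3;  ∫_0^1 -2*x dx = -1.
Sum: -1/2 + 4/3 − 1 = -1/6.
So RHS = -∫_0^1 v(x) φ(x) dx = 1/6.
LHS = RHS, so the identity holds for this test φ.
Moreover u is smooth here and v(x) = u'(x) = 2*x - 2 pointwise, so the identity holds for every test function. Hence v is the weak derivative of u.


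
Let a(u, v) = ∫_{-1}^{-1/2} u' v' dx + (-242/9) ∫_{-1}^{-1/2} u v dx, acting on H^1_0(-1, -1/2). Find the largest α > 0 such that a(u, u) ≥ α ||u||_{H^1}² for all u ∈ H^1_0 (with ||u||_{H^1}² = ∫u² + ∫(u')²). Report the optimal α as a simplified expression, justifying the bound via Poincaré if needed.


α = 2*(-121 + 18*π^2)/(9*(1 + 4*π^2))

Coercivity of a(·,·) on H^1_0(-1, -1/2) means a(u, u) ≥ α ||u||_{H^1}² for every u ∈ H^1_0.
The interval has length L = 1/2, and Poincaré/coercivity depend only on L. Here a(u, u) = ∫(u')² + (-242/9)·∫u².
Here c = -242/9 < 0 with |c| < (π/L)² = 4*π^2, so coercivity still holds. The condition a(u,u) ≥ α||u||_{H^1}² reads (1−α)∫(u')² ≥ (α−c)∫u². Any admissible α is ≤ 1 (rapidly oscillating u have ∫u²/∫(u')² → 0), and α = 1 would force 0 ≥ (1−c)∫u², impossible since c < 1; so 1−α > 0. By the sharp Poincaré inequality on H^1_0 of an interval of length L, ∫(u')² ≥ (π/L)²∫u² with equality for the first sine mode sin(π(x−x₀)/L) (x₀ the left endpoint), so the inequality holds for all u iff (1−α)(π/L)² ≥ α − c, i.e. α ≤ ((π/L)² + c)/((π/L)² + 1) = (1 + c(L/π)²)/(1 + (L/π)²). (Direct route, valid since c ≤ 0: Poincaré gives c∫u² ≥ c(L/π)²∫(u')², so a(u,u) ≥ (1 + c(L/π)²)∫(u')², while ||u||_{H^1}² ≤ (1 + (L/π)²)∫(u')²; dividing yields the same α.) With (π/L)² = 4*π^2 and c = -242/9, the largest admissible constant is α = ((π/L)² + c)/((π/L)² + 1).
Simplifying, α = 2*(-121 + 18*π^2)/(9*(1 + 4*π^2)).


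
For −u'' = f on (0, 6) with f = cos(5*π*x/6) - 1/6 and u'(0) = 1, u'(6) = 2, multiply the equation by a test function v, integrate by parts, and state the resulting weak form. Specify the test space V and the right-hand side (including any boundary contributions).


V = H^1(0, 6) (v unrestricted at boundary; u is determined up to an additive constant); weak form: ∫_0^6 u'v' dx = ∫_0^6 (cos(5*π*x/6) - 1/6) v dx + 2·v(6) − v(0) for all v ∈ V.

Multiply both sides by a test function v and integrate from 0 to 6:
  ∫_0^6 −u''(x) v(x) dx = ∫_0^6 f(x) v(x) dx.
Integrate the LHS by parts once:
  ∫_0^6 −u'' v dx = −[u'(x) v(x)]_0^6 + ∫_0^6 u'(x) v'(x) dx.
Thus ∫_0^6 u'(x) v'(x) dx = ∫_0^6 f(x) v(x) dx + [u'(x) v(x)]_0^6.
Choose V so that boundary terms are either known or forced to vanish.
u has inhomogeneous Neumann u'(0) = 1, u'(6) = 2. [u' v]_0^6 = (2)·v(6) − (1)·v(0) = 2·v(6) − v(0). Take V = H^1(0, 6); boundary term becomes part of RHS.
Weak formulation: find u (satisfying any essential BC) such that ∫_0^6 u'(x) v'(x) dx = ∫_0^6 f v dx + 2·v(6) − v(0) for all v ∈ V (Neumann data are natural BCs: they enter the RHS as boundary terms).
Substituting f(x) = cos(5*π*x/6) - 1/6, the right-hand side is ∫_0^6 (cos(5*π*x/6) - 1/6) v dx + 2·v(6) − v(0).
Compatibility check (pure Neumann): taking v ≡ 1 ∈ V gives 0 = ∫_0^6 f dx + (2) − (1), i.e. ∫_0^6 f dx must equal u'(0) − u'(6) = -1. Indeed ∫_0^6 (cos(5*π*x/6) - 1/6) dx = -1, so the data are compatible. The solution is then unique only up to an additive constant (fix it e.g. by requiring ∫_0^6 u dx = 0).


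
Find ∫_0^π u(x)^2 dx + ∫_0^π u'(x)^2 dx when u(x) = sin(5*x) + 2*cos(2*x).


||u||_{H^1(0,π)}^2 = 200/21 + 23*π

u'(x) = -4*sin(2*x) + 5*cos(5*x).
Expand u² and (u')² and integrate term by term on (0, π), using: for integers n ≥ 1, ∫_0^π sin²(nx) dx = ∫_0^π cos²(nx) dx = π/2; for n ≠ n', ∫_0^π sin(nx)sin(n'x) dx = ∫_0^π cos(nx)cos(n'x) dx = 0; and by product-to-sum, ∫_0^π sin(nx)cos(n'x) dx = ½∫_0^π [sin((n+n')x) + sin((n−n')x)] dx, which is 0 when n+n' is even and 2n/(n²−n'²) when n+n' is odd (it need not vanish on (0, π)).
  u² squared terms: (2)²·∫cos(2x)² dx = 4·π/2 = 2*π;  (1)²·∫sin(5x)² dx = 1·π/2 = π/2.
  u² cross terms: 2·(2)·(1)·∫cos(2x)·sin(5x) dx = 4·(10/21) = 40/21.
  So ∫_0^π u² dx = 2*π + π/2 + 40/21 = 40/21 + 5*π/2.
  (u')² squared terms: (-4)²·∫sin(2x)² dx = 16·π/2 = 8*π;  (5)²·∫cos(5x)² dx = 25·π/2 = 25*π/2.
  (u')² cross terms: 2·(-4)·(5)·∫sin(2x)·cos(5x) dx = -40·(-4/21) = 160/21.
  So ∫_0^π (u')² dx = 8*π + 25*π/2 + 160/21 = 160/21 + 41*π/2.
||u||_{H^1}^2 = (40/21 + 5*π/2) + (160/21 + 41*π/2) = 200/21 + 23*π.


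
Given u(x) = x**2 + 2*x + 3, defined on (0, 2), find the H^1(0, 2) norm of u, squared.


||u||_{H^1}^2 = 1886/15

The H^1 norm (squared) on an interval (0, L) is
  ||u||_{H^1}^2 = ∫_0^L u(x)^2 dx + ∫_0^L u'(x)^2 dx.
Compute u'(x) = 2*x + 2.
Then u(x)^2 = x**4 + 4*x**3 + 10*x**2 + 12*x + 9 and u'(x)^2 = 4*x**2 + 8*x + 4.
Integrate each monomial from 0 to 2 using ∫_0^2 c·x^n dx = c·2^(n+1)/(n+1):
  ∫_0^2 u(x)^2 dx = ∫_0^2 (x^4 + 4*x^3 + 10*x^2 + 12*x + 9) dx. Term by term:
    ∫_0^2 x^4 dx = 32/5;  ∫_0^2 4*x^3 dx = 16;  ∫_0^2 10*x^2 dx = 80/3;
    ∫_0^2 12*x dx = 24;  ∫_0^2 9 dx = 18.
  Sum: 32/5 + 16 + 80/3 + 24 + 18 = 1366/15.
  ∫_0^2 u'(x)^2 dx = ∫_0^2 (4*x^2 + 8*x + 4) dx. Term by term:
    ∫_0^2 4*x^2 dx = 32/3;  ∫_0^2 8*x dx = 16;  ∫_0^2 4 dx = 8.
  Sum: 32/3 + 16 + 8 = 104/3.
Adding: ||u||_{H^1}^2 = 1366/15 + 104/3 = 1886/15.


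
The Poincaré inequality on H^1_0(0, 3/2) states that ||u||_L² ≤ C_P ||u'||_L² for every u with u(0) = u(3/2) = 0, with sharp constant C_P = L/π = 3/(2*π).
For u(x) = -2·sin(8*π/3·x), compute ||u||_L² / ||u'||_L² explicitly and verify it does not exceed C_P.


||u||_L² / ||u'||_L² = 3/(8*π) < C_P = 3/(2*π).

u(x) = -2·sin(8*π/3·x), so u'(x) = -16*π*cos(8*π*x/3)/3.
Writing u(x) = A·sin(kπx/L) with A = -2 and k = 4, use ∫_0^L sin²(kπx/L) dx = L/2 and ∫_0^L cos²(kπx/L) dx = L/2.
u² = 4·sin²(8*π/3·x) and (u')² = 256*π^2/9·cos²(8*π/3·x), and each of sin², cos² integrates to L/2 = 3/4 over (0, 3/2).
∫_0^3/2 u² dx = 3, so ||u||_L² = sqrt(3).
∫_0^3/2 (u')² dx = 64*π^2/3, so ||u'||_L² = 8*sqrt(3)*π/3.
Ratio ||u||_L² / ||u'||_L² = 3/(8*π).
Sharp Poincaré constant on H^1_0(0, 3/2) is C_P = L/π = 3/(2*π), achieved by sin(2*π/3·x).
This is the k = 4 harmonic; the ratio L/(kπ) is strictly less than C_P = L/π, consistent with the sharp inequality ||u||_L² ≤ C_P ||u'||_L².


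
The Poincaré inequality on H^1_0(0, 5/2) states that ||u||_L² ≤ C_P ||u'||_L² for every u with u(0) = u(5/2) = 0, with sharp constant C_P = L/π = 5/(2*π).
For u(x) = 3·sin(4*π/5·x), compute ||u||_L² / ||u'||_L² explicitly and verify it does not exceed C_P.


||u||_L² / ||u'||_L² = 5/(4*π) < C_P = 5/(2*π).

u(x) = 3·sin(4*π/5·x), so u'(x) = 12*π*cos(4*π*x/5)/5.
Writing u(x) = A·sin(kπx/L) with A = 3 and k = 2, use ∫_0^L sin²(kπx/L) dx = L/2 and ∫_0^L cos²(kπx/L) dx = L/2.
u² = 9·sin²(4*π/5·x) and (u')² = 144*π^2/25·cos²(4*π/5·x), and each of sin², cos² integrates to L/2 = 5/4 over (0, 5/2).
∫_0^5/2 u² dx = 45/4, so ||u||_L² = 3*sqrt(5)/2.
∫_0^5/2 (u')² dx = 36*π^2/5, so ||u'||_L² = 6*sqrt(5)*π/5.
Ratio ||u||_L² / ||u'||_L² = 5/(4*π).
Sharp Poincaré constant on H^1_0(0, 5/2) is C_P = L/π = 5/(2*π), achieved by sin(2*π/5·x).
This is the k = 2 harmonic; the ratio L/(kπ) is strictly less than C_P = L/π, consistent with the sharp inequality ||u||_L² ≤ C_P ||u'||_L².


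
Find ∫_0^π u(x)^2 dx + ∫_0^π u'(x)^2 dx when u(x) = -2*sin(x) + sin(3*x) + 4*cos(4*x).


||u||_{H^1(0,π)}^2 = -8432/105 + 145*π

u'(x) = -16*sin(4*x) - 2*cos(x) + 3*cos(3*x).
Expand u² and (u')² and integrate term by term on (0, π), using: for integers n ≥ 1, ∫_0^π sin²(nx) dx = ∫_0^π cos²(nx) dx = π/2; for n ≠ n', ∫_0^π sin(nx)sin(n'x) dx = ∫_0^π cos(nx)cos(n'x) dx = 0; and by product-to-sum, ∫_0^π sin(nx)cos(n'x) dx = ½∫_0^π [sin((n+n')x) + sin((n−n')x)] dx, which is 0 when n+n' is even and 2n/(n²−n'²) when n+n' is odd (it need not vanish on (0, π)).
  u² squared terms: (-2)²·∫sin(x)² dx = 4·π/2 = 2*π;  (4)²·∫cos(4x)² dx = 16·π/2 = 8*π;  (1)²·∫sin(3x)² dx = 1·π/2 = π/2.
  u² cross terms: 2·(-2)·(4)·∫sin(x)·cos(4x) dx = -16·(-2/15) = 32/15;  2·(-2)·(1)·∫sin(x)·sin(3x) dx = -4·(0) = 0;  2·(4)·(1)·∫cos(4x)·sin(3x) dx = 8·(-6/7) = -48/7.
  So ∫_0^π u² dx = 2*π + 8*π + π/2 + 32/15 + 0 − 48/7 = -496/105 + 21*π/2.
  (u')² squared terms: (-16)²·∫sin(4x)² dx = 256·π/2 = 128*π;  (-2)²·∫cos(x)² dx = 4·π/2 = 2*π;  (3)²·∫cos(3x)² dx = 9·π/2 = 9*π/2.
  (u')² cross terms: 2·(-16)·(-2)·∫sin(4x)·cos(x) dx = 64·(8/15) = 512/15;  2·(-16)·(3)·∫sin(4x)·cos(3x) dx = -96·(8/7) = -768/7;  2·(-2)·(3)·∫cos(x)·cos(3x) dx = -12·(0) = 0.
  So ∫_0^π (u')² dx = 128*π + 2*π + 9*π/2 + 512/15 − 768/7 + 0 = -7936/105 + 269*π/2.
||u||_{H^1}^2 = (-496/105 + 21*π/2) + (-7936/105 + 269*π/2) = -8432/105 + 145*π.


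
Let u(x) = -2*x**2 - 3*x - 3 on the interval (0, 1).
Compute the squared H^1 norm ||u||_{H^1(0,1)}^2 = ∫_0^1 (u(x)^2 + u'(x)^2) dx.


||u||_{H^1}^2 = 827/15

The H^1 norm (squared) on an interval (0, L) is
  ||u||_{H^1}^2 = ∫_0^L u(x)^2 dx + ∫_0^L u'(x)^2 dx.
Compute u'(x) = -4*x - 3.
Then u(x)^2 = 4*x**4 + 12*x**3 + 21*x**2 + 18*x + 9 and u'(x)^2 = 16*x**2 + 24*x + 9.
Integrate each monomial from 0 to 1 using ∫_0^1 c·x^n dx = c·1^(n+1)/(n+1):
  ∫_0^1 u(x)^2 dx = ∫_0^1 (4*x^4 + 12*x^3 + 21*x^2 + 18*x + 9) dx. Term by term:
    ∫_0^1 4*x^4 dx = 4/5;  ∫_0^1 12*x^3 dx = 3;  ∫_0^1 21*x^2 dx = 7;
    ∫_0^1 18*x dx = 9;  ∫_0^1 9 dx = 9.
  Sum: 4/5 + 3 + 7 + 9 + 9 = 144/5.
  ∫_0^1 u'(x)^2 dx = ∫_0^1 (16*x^2 + 24*x + 9) dx. Term by term:
    ∫_0^1 16*x^2 dx = 16/3;  ∫_0^1 24*x dx = 12;  ∫_0^1 9 dx = 9.
  Sum: 16/3 + 12 + 9 = 79/3.
Adding: ||u||_{H^1}^2 = 144/5 + 79/3 = 827/15.
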